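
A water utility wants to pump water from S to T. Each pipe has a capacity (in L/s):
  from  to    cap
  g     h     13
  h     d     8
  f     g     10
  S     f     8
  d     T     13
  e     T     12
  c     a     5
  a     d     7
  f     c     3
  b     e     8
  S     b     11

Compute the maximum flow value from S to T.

Augment S->b->e->T: bottleneck 8. Total 8.
Augment S->f->c->a->d->T: bottleneck 3. Total 11.
Augment S->f->g->h->d->T: bottleneck 5. Total 16.
No augmenting path remains in the residual graph.

16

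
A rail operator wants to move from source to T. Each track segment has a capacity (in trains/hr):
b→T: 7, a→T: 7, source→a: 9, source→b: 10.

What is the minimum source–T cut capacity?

14

Max flow = 14 (via 2 augmenting paths).
In the residual at optimum, the set reachable from source is {a, b, source}.
Cut edges: b→T (cap 7), a→T (cap 7). Sum = 14.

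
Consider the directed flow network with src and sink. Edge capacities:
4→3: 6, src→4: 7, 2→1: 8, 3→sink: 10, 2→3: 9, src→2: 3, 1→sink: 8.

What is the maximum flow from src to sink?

9

Augment src→2→1→sink: bottleneck 3. Total 3.
Augment src→4→3→sink: bottleneck 6. Total 9.
No augmenting path remains in the residual graph.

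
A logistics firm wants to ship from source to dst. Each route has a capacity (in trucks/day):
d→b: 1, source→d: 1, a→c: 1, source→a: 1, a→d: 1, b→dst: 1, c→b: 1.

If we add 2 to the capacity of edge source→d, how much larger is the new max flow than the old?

Original max flow = 1.
Edge source→d does not cross the min cut (source side {a, b, c, d, source}), so extra capacity there cannot help.
New max flow = 1. Increase = 0.

0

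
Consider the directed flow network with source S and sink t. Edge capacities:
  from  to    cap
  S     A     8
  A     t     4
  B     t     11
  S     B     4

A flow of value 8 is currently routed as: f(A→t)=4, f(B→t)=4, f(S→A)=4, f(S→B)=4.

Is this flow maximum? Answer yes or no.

Residual reachable from S: {A, S}; t is not reachable.
Saturated cut: S→B, A→t with total capacity 8 = current flow value. Flow is maximum.

Yes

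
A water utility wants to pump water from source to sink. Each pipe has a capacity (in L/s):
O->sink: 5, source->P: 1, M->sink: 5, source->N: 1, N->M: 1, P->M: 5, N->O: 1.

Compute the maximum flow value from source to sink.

2

Augment source->N->O->sink: bottleneck 1. Total 1.
Augment source->P->M->sink: bottleneck 1. Total 2.
No augmenting path remains in the residual graph.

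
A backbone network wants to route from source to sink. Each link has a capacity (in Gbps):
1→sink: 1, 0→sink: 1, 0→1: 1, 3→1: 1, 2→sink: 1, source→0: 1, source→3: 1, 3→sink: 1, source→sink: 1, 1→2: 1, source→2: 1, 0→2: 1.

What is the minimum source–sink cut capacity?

Max flow = 4 (via 4 augmenting paths).
In the residual at optimum, the set reachable from source is {source}.
Cut edges: source→3 (cap 1), source→0 (cap 1), source→2 (cap 1), source→sink (cap 1). Sum = 4.

4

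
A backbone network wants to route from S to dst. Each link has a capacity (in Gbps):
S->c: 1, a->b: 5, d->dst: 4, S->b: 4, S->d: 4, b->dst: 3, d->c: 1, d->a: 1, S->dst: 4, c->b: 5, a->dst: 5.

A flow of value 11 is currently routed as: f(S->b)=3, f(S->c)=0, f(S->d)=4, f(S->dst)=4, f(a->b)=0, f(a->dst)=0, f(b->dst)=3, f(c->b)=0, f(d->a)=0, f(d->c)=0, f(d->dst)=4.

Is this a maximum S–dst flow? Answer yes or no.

Residual reachable from S: {S, b, c}; dst is not reachable.
Saturated cut: S->d, S->dst, b->dst with total capacity 11 = current flow value. Flow is maximum.

Yes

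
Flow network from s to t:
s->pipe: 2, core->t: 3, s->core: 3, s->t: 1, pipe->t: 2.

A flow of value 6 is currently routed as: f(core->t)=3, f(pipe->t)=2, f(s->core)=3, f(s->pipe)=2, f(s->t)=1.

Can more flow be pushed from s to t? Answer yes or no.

No

Residual reachable from s: {s}; t is not reachable.
Saturated cut: s->pipe, s->core, s->t with total capacity 6 = current flow value. Flow is maximum.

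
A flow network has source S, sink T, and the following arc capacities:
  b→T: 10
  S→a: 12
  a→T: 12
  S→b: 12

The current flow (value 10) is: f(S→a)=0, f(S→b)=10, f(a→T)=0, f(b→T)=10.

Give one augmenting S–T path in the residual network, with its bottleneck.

S→a→T, bottleneck 12

Residual along S→a→T: S→a: 12, a→T: 12.
Bottleneck = min = 12.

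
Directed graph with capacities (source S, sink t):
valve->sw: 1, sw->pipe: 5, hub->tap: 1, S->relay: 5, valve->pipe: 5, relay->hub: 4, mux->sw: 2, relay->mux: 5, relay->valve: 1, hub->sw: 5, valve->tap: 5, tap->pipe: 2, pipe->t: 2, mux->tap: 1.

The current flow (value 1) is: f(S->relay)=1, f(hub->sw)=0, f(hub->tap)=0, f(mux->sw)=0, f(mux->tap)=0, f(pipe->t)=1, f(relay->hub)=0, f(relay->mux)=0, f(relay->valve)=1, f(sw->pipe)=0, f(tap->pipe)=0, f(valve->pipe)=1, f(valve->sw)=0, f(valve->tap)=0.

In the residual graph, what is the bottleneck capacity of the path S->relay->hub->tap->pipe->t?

1

Residual capacities along the path: S->relay: 4, relay->hub: 4, hub->tap: 1, tap->pipe: 2, pipe->t: 1.
Minimum is 1.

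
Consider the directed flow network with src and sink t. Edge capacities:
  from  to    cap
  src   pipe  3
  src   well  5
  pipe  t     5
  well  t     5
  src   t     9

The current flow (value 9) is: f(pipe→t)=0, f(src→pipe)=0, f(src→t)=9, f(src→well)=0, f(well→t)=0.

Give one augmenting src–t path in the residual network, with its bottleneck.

src→pipe→t, bottleneck 3

Residual along src→pipe→t: src→pipe: 3, pipe→t: 5.
Bottleneck = min = 3.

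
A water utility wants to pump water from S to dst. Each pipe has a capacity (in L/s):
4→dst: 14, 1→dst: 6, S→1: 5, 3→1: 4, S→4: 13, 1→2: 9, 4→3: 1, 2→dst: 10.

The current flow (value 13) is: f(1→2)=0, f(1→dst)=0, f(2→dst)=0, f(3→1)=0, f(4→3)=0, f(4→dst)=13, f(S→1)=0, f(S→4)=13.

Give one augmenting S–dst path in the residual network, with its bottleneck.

Residual along S→1→dst: S→1: 5, 1→dst: 6.
Bottleneck = min = 5.

S→1→dst, bottleneck 5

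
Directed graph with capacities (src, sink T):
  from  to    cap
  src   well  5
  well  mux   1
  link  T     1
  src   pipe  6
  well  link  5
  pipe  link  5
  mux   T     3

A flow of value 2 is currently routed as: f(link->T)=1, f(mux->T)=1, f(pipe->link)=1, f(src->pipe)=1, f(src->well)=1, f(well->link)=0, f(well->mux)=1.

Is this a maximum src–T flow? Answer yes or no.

Residual reachable from src: {link, pipe, src, well}; T is not reachable.
Saturated cut: well->mux, link->T with total capacity 2 = current flow value. Flow is maximum.

Yes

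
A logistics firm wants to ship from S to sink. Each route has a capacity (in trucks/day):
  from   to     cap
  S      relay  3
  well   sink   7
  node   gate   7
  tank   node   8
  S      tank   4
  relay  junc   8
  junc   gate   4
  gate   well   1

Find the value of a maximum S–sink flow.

Augment S->tank->node->gate->well->sink: bottleneck 1. Total 1.
No augmenting path remains in the residual graph.

1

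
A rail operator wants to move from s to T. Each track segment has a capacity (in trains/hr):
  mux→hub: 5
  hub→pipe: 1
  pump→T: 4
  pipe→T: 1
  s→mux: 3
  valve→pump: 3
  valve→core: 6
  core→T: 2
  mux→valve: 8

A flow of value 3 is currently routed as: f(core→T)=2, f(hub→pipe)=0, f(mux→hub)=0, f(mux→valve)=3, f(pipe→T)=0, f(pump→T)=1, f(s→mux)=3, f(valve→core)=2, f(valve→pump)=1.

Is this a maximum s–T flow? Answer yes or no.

Yes

Residual reachable from s: {s}; T is not reachable.
Saturated cut: s→mux with total capacity 3 = current flow value. Flow is maximum.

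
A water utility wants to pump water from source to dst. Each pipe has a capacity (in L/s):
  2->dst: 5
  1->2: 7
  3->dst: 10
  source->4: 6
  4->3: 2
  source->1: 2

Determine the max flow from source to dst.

4

Augment source->1->2->dst: bottleneck 2. Total 2.
Augment source->4->3->dst: bottleneck 2. Total 4.
No augmenting path remains in the residual graph.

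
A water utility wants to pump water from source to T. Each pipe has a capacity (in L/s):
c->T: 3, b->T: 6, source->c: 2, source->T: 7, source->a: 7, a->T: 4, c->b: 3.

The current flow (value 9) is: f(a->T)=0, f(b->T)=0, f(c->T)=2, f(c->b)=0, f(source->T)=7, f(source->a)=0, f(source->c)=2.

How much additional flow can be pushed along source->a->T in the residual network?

Residual capacities along the path: source->a: 7, a->T: 4.
Minimum is 4.

4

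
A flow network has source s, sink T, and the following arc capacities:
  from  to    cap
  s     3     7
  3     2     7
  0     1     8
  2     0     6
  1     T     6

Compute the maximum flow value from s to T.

6

Augment s->3->2->0->1->T: bottleneck 6. Total 6.
No augmenting path remains in the residual graph.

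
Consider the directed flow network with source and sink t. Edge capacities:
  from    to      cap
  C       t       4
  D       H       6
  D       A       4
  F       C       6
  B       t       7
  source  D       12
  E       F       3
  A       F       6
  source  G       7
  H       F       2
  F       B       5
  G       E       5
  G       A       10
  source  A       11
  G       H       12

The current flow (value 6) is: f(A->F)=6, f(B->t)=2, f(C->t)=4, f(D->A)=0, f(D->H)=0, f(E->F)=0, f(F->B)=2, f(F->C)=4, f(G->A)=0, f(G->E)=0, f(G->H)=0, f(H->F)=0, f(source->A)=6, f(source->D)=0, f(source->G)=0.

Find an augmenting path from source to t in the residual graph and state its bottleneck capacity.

source->G->E->F->B->t, bottleneck 3

Residual along source->G->E->F->B->t: source->G: 7, G->E: 5, E->F: 3, F->B: 3, B->t: 5.
Bottleneck = min = 3.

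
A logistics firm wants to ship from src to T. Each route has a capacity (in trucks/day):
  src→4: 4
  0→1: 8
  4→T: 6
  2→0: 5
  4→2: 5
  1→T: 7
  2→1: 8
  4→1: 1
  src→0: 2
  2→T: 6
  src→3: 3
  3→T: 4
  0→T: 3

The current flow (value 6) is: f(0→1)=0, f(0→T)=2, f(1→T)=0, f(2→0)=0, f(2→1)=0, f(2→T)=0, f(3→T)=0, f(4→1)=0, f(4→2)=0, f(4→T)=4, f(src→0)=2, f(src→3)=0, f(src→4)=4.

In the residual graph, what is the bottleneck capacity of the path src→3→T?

3

Residual capacities along the path: src→3: 3, 3→T: 4.
Minimum is 3.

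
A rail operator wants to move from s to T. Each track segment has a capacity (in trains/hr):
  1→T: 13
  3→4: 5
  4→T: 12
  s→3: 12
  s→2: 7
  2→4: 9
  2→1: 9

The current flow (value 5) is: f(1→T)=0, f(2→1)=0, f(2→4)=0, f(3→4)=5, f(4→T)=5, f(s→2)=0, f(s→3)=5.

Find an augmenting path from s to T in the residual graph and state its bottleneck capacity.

Residual along s→2→4→T: s→2: 7, 2→4: 9, 4→T: 7.
Bottleneck = min = 7.

s→2→4→T, bottleneck 7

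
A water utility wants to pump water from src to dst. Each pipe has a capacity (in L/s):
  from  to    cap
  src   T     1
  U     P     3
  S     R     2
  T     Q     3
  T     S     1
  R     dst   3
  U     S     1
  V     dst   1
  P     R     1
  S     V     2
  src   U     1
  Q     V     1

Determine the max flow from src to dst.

Augment src->T->Q->V->dst: bottleneck 1. Total 1.
Augment src->U->S->R->dst: bottleneck 1. Total 2.
No augmenting path remains in the residual graph.

2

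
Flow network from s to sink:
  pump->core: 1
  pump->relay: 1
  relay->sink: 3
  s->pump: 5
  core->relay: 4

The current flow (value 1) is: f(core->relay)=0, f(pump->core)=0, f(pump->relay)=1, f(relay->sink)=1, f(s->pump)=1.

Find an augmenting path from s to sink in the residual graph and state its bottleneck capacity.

s->pump->core->relay->sink, bottleneck 1

Residual along s->pump->core->relay->sink: s->pump: 4, pump->core: 1, core->relay: 4, relay->sink: 2.
Bottleneck = min = 1.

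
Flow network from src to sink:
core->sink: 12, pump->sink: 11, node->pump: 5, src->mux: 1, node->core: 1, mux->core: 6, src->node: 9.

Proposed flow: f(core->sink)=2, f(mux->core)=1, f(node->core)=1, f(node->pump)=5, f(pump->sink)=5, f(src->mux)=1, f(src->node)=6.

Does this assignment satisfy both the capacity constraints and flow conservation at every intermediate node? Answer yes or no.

Every edge has 0 ≤ f(e) ≤ cap(e).
At each intermediate node, inflow equals outflow.

Yes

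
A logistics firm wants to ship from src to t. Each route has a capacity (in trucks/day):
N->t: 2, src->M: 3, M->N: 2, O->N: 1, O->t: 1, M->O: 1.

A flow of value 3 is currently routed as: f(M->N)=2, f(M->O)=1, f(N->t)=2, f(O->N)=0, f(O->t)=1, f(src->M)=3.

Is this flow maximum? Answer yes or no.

Yes

Residual reachable from src: {src}; t is not reachable.
Saturated cut: src->M with total capacity 3 = current flow value. Flow is maximum.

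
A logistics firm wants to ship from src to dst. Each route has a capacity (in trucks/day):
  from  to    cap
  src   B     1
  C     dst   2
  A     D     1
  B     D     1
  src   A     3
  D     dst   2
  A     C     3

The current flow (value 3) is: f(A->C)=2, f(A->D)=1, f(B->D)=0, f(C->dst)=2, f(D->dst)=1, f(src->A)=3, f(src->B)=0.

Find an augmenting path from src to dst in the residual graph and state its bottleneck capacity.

Residual along src->B->D->dst: src->B: 1, B->D: 1, D->dst: 1.
Bottleneck = min = 1.

src->B->D->dst, bottleneck 1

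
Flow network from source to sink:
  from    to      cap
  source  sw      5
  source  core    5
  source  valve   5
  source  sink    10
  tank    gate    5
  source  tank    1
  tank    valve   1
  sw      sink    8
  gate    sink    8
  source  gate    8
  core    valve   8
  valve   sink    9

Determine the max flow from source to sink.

32

Augment source->sink: bottleneck 10. Total 10.
Augment source->sw->sink: bottleneck 5. Total 15.
Augment source->gate->sink: bottleneck 8. Total 23.
Augment source->valve->sink: bottleneck 5. Total 28.
Augment source->core->valve->sink: bottleneck 4. Total 32.
No augmenting path remains in the residual graph.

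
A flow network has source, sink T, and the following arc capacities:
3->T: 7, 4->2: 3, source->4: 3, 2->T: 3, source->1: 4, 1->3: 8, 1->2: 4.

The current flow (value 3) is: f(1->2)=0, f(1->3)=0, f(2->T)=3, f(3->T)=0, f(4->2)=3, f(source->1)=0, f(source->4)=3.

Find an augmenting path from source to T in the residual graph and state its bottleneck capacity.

Residual along source->1->3->T: source->1: 4, 1->3: 8, 3->T: 7.
Bottleneck = min = 4.

source->1->3->T, bottleneck 4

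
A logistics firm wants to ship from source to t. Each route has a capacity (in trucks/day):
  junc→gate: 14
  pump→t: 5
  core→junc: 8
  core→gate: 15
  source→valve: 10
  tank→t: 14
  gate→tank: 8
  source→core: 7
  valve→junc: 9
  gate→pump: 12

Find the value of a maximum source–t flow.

13

Augment source→core→gate→tank→t: bottleneck 7. Total 7.
Augment source→valve→junc→gate→tank→t: bottleneck 1. Total 8.
Augment source→valve→junc→gate→pump→t: bottleneck 5. Total 13.
No augmenting path remains in the residual graph.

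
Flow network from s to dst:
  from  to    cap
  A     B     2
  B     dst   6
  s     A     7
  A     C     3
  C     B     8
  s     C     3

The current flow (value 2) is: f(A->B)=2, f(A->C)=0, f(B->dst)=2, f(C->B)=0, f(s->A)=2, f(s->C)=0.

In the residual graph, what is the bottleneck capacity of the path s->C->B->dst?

3

Residual capacities along the path: s->C: 3, C->B: 8, B->dst: 4.
Minimum is 3.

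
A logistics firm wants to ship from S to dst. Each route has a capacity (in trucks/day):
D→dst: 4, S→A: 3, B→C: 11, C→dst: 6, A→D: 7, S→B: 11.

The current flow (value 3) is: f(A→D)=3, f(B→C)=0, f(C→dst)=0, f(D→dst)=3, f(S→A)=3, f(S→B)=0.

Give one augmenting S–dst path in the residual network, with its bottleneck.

Residual along S→B→C→dst: S→B: 11, B→C: 11, C→dst: 6.
Bottleneck = min = 6.

S→B→C→dst, bottleneck 6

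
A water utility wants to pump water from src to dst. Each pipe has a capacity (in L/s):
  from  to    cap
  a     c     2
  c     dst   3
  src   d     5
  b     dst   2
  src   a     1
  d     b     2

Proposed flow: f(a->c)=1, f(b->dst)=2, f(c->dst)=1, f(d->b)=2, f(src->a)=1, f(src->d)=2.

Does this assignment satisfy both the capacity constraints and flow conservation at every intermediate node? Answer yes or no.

Every edge has 0 ≤ f(e) ≤ cap(e).
At each intermediate node, inflow equals outflow.

Yes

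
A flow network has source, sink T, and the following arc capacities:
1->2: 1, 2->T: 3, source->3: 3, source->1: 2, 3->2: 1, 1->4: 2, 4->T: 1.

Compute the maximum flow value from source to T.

3

Augment source->1->4->T: bottleneck 1. Total 1.
Augment source->1->2->T: bottleneck 1. Total 2.
Augment source->3->2->T: bottleneck 1. Total 3.
No augmenting path remains in the residual graph.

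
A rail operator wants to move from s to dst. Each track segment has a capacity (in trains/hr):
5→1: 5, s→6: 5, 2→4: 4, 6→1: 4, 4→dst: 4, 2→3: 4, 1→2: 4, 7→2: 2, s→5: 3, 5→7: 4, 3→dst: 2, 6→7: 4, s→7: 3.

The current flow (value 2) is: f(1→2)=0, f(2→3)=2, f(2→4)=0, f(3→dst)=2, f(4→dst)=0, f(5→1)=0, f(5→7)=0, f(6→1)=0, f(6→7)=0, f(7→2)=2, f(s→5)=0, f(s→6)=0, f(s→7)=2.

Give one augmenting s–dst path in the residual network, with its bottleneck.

s→6→1→2→4→dst, bottleneck 4

Residual along s→6→1→2→4→dst: s→6: 5, 6→1: 4, 1→2: 4, 2→4: 4, 4→dst: 4.
Bottleneck = min = 4.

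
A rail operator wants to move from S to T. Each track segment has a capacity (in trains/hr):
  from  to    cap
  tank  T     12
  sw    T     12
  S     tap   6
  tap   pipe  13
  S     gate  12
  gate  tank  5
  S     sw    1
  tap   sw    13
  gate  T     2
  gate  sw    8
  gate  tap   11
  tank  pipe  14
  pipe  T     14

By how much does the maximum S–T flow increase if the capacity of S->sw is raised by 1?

1

Original max flow = 19.
After raising cap(S->sw), augmenting paths through that edge carry 1 more unit.
New max flow = 20. Increase = 1.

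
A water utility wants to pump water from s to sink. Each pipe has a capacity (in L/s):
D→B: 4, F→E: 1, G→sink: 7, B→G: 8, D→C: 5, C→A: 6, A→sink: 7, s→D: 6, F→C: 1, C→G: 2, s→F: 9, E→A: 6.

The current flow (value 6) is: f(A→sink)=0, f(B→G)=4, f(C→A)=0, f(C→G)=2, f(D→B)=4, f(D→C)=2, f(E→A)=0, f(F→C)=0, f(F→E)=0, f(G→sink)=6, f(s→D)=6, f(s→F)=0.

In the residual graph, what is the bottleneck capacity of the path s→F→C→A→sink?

1

Residual capacities along the path: s→F: 9, F→C: 1, C→A: 6, A→sink: 7.
Minimum is 1.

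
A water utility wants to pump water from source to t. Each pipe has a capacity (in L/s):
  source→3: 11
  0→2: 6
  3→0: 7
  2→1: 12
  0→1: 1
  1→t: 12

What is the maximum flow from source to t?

7

Augment source→3→0→1→t: bottleneck 1. Total 1.
Augment source→3→0→2→1→t: bottleneck 6. Total 7.
No augmenting path remains in the residual graph.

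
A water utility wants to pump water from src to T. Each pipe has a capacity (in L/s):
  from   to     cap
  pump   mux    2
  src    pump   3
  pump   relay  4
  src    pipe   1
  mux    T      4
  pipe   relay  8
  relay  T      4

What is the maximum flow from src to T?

Augment src->pipe->relay->T: bottleneck 1. Total 1.
Augment src->pump->relay->T: bottleneck 3. Total 4.
No augmenting path remains in the residual graph.

4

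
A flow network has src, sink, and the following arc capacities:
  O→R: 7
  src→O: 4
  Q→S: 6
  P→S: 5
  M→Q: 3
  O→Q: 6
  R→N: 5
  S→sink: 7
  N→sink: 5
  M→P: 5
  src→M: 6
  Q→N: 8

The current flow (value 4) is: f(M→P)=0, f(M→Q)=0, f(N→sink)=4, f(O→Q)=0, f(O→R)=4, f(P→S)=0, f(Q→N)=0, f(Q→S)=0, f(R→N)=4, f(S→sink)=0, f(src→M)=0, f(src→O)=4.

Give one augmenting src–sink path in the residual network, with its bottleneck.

Residual along src→M→Q→N→sink: src→M: 6, M→Q: 3, Q→N: 8, N→sink: 1.
Bottleneck = min = 1.

src→M→Q→N→sink, bottleneck 1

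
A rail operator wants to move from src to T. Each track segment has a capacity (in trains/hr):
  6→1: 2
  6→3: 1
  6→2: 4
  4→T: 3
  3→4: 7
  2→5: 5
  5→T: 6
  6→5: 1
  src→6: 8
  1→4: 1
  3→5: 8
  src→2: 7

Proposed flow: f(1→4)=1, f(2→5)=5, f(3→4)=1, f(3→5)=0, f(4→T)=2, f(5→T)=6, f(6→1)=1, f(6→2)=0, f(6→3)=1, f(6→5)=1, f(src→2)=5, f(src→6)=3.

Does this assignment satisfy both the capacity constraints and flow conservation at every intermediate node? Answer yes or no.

Yes

Every edge has 0 ≤ f(e) ≤ cap(e).
At each intermediate node, inflow equals outflow.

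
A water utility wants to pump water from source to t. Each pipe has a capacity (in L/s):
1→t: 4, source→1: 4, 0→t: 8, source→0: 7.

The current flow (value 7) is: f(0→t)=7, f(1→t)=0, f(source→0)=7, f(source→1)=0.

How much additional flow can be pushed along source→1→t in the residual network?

4

Residual capacities along the path: source→1: 4, 1→t: 4.
Minimum is 4.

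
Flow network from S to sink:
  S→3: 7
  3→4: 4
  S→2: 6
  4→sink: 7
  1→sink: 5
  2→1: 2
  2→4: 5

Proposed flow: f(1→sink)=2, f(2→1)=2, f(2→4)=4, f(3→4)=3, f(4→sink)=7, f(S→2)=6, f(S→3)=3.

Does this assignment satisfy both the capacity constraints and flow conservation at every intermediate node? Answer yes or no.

Every edge has 0 ≤ f(e) ≤ cap(e).
At each intermediate node, inflow equals outflow.

Yes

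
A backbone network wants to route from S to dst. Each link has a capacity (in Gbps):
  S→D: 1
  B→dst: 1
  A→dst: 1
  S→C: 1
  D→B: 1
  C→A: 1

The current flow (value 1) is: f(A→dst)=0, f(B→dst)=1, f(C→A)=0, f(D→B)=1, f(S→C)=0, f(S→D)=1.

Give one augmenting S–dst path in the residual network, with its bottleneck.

S→C→A→dst, bottleneck 1

Residual along S→C→A→dst: S→C: 1, C→A: 1, A→dst: 1.
Bottleneck = min = 1.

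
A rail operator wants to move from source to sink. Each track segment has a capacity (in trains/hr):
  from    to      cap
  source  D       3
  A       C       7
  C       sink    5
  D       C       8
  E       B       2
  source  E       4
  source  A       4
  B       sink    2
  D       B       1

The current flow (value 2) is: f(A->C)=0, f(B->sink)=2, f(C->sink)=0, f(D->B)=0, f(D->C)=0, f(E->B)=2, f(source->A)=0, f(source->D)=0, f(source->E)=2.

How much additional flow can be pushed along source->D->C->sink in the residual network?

3

Residual capacities along the path: source->D: 3, D->C: 8, C->sink: 5.
Minimum is 3.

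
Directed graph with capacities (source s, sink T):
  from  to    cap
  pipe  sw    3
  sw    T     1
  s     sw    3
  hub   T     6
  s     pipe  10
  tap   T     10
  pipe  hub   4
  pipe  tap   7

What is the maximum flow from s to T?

Augment s→sw→T: bottleneck 1. Total 1.
Augment s→pipe→tap→T: bottleneck 7. Total 8.
Augment s→pipe→hub→T: bottleneck 3. Total 11.
No augmenting path remains in the residual graph.

11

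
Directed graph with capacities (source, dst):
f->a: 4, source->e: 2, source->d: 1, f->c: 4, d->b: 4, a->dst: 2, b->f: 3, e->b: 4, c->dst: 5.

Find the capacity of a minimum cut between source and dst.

3

Max flow = 3 (via 2 augmenting paths).
In the residual at optimum, the set reachable from source is {source}.
Cut edges: source->e (cap 2), source->d (cap 1). Sum = 3.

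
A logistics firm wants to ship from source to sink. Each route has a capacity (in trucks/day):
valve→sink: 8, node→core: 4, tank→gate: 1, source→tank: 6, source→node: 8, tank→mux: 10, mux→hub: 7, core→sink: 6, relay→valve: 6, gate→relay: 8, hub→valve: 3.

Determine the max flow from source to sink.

8

Augment source→node→core→sink: bottleneck 4. Total 4.
Augment source→tank→gate→relay→valve→sink: bottleneck 1. Total 5.
Augment source→tank→mux→hub→valve→sink: bottleneck 3. Total 8.
No augmenting path remains in the residual graph.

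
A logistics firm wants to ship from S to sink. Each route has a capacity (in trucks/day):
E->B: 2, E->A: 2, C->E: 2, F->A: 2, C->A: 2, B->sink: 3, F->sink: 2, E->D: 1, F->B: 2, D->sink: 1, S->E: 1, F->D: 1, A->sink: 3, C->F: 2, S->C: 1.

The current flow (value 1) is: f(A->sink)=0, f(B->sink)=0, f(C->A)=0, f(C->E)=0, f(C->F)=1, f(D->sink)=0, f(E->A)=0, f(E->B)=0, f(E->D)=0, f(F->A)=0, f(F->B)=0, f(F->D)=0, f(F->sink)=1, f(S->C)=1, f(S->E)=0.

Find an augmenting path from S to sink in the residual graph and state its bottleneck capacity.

Residual along S->E->A->sink: S->E: 1, E->A: 2, A->sink: 3.
Bottleneck = min = 1.

S->E->A->sink, bottleneck 1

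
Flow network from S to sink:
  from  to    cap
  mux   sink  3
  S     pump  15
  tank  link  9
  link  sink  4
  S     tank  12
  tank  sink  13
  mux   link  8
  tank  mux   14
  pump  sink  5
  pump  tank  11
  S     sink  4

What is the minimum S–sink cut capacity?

Max flow = 29 (via 6 augmenting paths).
In the residual at optimum, the set reachable from S is {S, link, mux, pump, tank}.
Cut edges: S->sink (cap 4), pump->sink (cap 5), tank->sink (cap 13), mux->sink (cap 3), link->sink (cap 4). Sum = 29.

29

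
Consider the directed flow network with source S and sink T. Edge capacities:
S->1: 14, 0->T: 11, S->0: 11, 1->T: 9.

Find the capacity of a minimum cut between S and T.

20

Max flow = 20 (via 2 augmenting paths).
In the residual at optimum, the set reachable from S is {1, S}.
Cut edges: S->0 (cap 11), 1->T (cap 9). Sum = 20.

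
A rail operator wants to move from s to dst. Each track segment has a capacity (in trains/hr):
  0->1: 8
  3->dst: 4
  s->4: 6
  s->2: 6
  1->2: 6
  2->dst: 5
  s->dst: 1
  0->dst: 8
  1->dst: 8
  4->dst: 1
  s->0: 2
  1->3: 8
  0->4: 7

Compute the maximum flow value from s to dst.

9

Augment s->dst: bottleneck 1. Total 1.
Augment s->0->dst: bottleneck 2. Total 3.
Augment s->2->dst: bottleneck 5. Total 8.
Augment s->4->dst: bottleneck 1. Total 9.
No augmenting path remains in the residual graph.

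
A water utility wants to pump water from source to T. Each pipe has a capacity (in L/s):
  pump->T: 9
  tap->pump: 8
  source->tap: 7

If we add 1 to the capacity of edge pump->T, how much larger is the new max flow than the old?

0

Original max flow = 7.
Edge pump->T does not cross the min cut (source side {source}), so extra capacity there cannot help.
New max flow = 7. Increase = 0.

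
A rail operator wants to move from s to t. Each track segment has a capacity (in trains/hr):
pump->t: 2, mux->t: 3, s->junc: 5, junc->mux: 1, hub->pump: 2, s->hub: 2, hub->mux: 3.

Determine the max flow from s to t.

3

Augment s->hub->pump->t: bottleneck 2. Total 2.
Augment s->junc->mux->t: bottleneck 1. Total 3.
No augmenting path remains in the residual graph.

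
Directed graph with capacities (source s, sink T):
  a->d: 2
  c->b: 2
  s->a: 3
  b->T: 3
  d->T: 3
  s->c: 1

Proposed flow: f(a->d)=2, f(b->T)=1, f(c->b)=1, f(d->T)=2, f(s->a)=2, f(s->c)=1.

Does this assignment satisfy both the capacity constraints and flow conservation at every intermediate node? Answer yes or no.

Yes

Every edge has 0 ≤ f(e) ≤ cap(e).
At each intermediate node, inflow equals outflow.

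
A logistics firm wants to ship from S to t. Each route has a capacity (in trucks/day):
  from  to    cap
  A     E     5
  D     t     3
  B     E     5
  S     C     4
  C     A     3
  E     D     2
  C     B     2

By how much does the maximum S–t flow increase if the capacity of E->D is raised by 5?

1

Original max flow = 2.
After raising cap(E->D), augmenting paths through that edge carry 1 more unit.
New max flow = 3. Increase = 1.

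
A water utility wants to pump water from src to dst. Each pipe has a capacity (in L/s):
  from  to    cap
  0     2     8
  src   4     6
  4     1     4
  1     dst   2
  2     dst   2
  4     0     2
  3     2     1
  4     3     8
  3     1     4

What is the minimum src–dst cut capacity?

Max flow = 4 (via 3 augmenting paths).
In the residual at optimum, the set reachable from src is {0, 1, 2, 3, 4, src}.
Cut edges: 1→dst (cap 2), 2→dst (cap 2). Sum = 4.

4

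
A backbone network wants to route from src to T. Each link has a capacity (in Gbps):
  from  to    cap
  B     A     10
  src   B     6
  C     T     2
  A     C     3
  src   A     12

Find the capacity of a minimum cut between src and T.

Max flow = 2 (via 1 augmenting path).
In the residual at optimum, the set reachable from src is {A, B, C, src}.
Cut edges: C→T (cap 2). Sum = 2.

2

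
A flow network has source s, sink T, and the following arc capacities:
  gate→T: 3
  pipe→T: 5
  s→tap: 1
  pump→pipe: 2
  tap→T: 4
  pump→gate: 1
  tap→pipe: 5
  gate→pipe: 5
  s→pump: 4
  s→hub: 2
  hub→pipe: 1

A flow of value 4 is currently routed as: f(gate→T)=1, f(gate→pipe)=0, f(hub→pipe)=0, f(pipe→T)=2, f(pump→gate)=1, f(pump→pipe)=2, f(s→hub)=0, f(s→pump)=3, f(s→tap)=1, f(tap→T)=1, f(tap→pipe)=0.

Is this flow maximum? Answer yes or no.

No

Residual path s→hub→pipe→T has bottleneck 1 > 0.
Pushing 1 along it raises the flow to 5, so the given flow is not maximum.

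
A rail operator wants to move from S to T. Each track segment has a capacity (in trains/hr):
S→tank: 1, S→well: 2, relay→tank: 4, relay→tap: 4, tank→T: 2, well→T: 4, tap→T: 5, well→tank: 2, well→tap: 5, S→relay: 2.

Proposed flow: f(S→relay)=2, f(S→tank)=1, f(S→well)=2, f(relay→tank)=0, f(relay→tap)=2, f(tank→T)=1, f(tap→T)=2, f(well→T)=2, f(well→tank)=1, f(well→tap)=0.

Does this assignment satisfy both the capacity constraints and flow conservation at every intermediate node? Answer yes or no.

Conservation fails at well: inflow 2 ≠ outflow 3.

No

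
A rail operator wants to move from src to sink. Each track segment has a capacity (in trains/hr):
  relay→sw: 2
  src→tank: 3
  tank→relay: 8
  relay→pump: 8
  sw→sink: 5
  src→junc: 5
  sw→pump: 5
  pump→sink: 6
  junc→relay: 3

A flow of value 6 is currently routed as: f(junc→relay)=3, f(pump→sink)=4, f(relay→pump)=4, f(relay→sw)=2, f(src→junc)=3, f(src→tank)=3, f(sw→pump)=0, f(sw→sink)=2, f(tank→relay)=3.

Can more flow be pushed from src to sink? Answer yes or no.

Residual reachable from src: {junc, src}; sink is not reachable.
Saturated cut: src→tank, junc→relay with total capacity 6 = current flow value. Flow is maximum.

No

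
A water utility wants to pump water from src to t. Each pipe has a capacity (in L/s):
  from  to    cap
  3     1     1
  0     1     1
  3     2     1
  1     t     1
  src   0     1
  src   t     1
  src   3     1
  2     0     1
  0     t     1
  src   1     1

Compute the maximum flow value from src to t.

Augment src->t: bottleneck 1. Total 1.
Augment src->0->t: bottleneck 1. Total 2.
Augment src->1->t: bottleneck 1. Total 3.
No augmenting path remains in the residual graph.

3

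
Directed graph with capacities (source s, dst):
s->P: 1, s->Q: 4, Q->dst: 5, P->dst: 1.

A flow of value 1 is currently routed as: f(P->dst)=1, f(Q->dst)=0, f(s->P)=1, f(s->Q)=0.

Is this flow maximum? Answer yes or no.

Residual path s->Q->dst has bottleneck 4 > 0.
Pushing 4 along it raises the flow to 5, so the given flow is not maximum.

No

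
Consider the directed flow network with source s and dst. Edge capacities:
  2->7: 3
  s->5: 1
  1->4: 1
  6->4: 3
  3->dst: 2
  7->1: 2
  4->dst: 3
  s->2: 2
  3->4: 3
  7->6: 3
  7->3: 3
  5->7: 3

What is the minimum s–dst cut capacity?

Max flow = 3 (via 3 augmenting paths).
In the residual at optimum, the set reachable from s is {s}.
Cut edges: s->5 (cap 1), s->2 (cap 2). Sum = 3.

3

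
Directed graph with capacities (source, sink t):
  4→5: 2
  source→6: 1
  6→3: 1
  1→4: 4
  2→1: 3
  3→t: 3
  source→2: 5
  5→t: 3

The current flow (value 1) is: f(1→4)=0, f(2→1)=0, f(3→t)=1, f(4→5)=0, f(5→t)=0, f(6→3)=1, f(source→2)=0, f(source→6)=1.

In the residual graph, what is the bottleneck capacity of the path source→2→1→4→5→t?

Residual capacities along the path: source→2: 5, 2→1: 3, 1→4: 4, 4→5: 2, 5→t: 3.
Minimum is 2.

2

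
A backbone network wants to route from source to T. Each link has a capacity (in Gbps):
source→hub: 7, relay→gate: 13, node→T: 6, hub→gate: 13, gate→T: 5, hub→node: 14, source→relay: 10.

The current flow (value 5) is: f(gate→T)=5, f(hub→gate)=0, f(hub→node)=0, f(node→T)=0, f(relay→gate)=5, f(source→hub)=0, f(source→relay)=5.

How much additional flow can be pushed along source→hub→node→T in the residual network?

Residual capacities along the path: source→hub: 7, hub→node: 14, node→T: 6.
Minimum is 6.

6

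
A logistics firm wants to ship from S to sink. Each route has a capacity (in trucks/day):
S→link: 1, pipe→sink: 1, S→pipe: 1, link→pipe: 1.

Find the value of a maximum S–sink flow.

Augment S→pipe→sink: bottleneck 1. Total 1.
No augmenting path remains in the residual graph.

1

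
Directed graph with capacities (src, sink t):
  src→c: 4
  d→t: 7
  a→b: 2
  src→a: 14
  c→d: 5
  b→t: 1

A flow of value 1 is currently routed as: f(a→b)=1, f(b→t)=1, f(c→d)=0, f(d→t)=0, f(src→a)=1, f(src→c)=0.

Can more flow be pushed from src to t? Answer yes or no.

Residual path src→c→d→t has bottleneck 4 > 0.
Pushing 4 along it raises the flow to 5, so the given flow is not maximum.

Yes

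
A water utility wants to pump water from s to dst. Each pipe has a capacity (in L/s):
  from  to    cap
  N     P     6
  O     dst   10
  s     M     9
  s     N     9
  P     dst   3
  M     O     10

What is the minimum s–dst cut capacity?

12

Max flow = 12 (via 2 augmenting paths).
In the residual at optimum, the set reachable from s is {N, P, s}.
Cut edges: s→M (cap 9), P→dst (cap 3). Sum = 12.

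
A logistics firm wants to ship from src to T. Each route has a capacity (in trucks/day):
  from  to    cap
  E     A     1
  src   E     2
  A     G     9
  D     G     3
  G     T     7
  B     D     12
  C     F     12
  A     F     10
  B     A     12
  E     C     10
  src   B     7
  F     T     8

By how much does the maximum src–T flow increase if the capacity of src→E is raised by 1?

1

Original max flow = 9.
After raising cap(src→E), augmenting paths through that edge carry 1 more unit.
New max flow = 10. Increase = 1.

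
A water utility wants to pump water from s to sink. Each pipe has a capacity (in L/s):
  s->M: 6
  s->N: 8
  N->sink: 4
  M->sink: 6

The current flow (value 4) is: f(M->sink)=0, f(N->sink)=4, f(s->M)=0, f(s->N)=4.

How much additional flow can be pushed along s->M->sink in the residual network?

Residual capacities along the path: s->M: 6, M->sink: 6.
Minimum is 6.

6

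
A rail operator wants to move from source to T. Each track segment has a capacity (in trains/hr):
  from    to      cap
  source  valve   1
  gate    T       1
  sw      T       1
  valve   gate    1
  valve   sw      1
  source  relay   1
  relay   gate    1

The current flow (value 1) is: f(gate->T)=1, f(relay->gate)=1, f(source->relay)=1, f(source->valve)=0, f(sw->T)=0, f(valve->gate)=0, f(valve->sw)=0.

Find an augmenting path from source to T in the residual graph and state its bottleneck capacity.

source->valve->sw->T, bottleneck 1

Residual along source->valve->sw->T: source->valve: 1, valve->sw: 1, sw->T: 1.
Bottleneck = min = 1.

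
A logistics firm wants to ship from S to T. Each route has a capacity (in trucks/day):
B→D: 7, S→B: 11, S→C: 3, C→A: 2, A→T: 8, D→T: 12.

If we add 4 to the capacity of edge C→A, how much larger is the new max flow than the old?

1

Original max flow = 9.
After raising cap(C→A), augmenting paths through that edge carry 1 more unit.
New max flow = 10. Increase = 1.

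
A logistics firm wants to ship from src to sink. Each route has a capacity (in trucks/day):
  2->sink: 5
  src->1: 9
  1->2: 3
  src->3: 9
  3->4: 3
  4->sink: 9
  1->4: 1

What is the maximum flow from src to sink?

Augment src->1->2->sink: bottleneck 3. Total 3.
Augment src->1->4->sink: bottleneck 1. Total 4.
Augment src->3->4->sink: bottleneck 3. Total 7.
No augmenting path remains in the residual graph.

7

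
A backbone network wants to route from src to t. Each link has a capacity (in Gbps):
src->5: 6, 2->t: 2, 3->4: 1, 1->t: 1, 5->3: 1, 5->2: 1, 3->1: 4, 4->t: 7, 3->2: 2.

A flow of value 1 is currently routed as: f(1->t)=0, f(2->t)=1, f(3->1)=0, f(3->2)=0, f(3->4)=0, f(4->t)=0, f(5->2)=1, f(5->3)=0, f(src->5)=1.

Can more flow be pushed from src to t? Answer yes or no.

Residual path src->5->3->2->t has bottleneck 1 > 0.
Pushing 1 along it raises the flow to 2, so the given flow is not maximum.

Yes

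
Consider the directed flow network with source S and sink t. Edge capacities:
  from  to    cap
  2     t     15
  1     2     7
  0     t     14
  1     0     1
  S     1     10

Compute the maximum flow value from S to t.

Augment S->1->0->t: bottleneck 1. Total 1.
Augment S->1->2->t: bottleneck 7. Total 8.
No augmenting path remains in the residual graph.

8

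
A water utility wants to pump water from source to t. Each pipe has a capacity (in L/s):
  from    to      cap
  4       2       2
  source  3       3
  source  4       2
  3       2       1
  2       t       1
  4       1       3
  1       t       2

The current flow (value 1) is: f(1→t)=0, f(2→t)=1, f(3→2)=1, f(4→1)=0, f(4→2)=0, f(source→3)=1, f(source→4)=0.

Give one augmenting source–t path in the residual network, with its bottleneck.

source→4→1→t, bottleneck 2

Residual along source→4→1→t: source→4: 2, 4→1: 3, 1→t: 2.
Bottleneck = min = 2.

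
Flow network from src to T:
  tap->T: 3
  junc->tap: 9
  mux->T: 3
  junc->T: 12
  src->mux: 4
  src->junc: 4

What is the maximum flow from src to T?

7

Augment src->junc->T: bottleneck 4. Total 4.
Augment src->mux->T: bottleneck 3. Total 7.
No augmenting path remains in the residual graph.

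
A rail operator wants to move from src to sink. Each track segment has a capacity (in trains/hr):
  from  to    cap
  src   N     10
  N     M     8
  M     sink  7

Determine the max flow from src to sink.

Augment src->N->M->sink: bottleneck 7. Total 7.
No augmenting path remains in the residual graph.

7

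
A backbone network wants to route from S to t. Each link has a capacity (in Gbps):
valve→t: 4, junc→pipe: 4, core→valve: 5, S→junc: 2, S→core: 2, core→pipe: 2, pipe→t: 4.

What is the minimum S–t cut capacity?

4

Max flow = 4 (via 2 augmenting paths).
In the residual at optimum, the set reachable from S is {S}.
Cut edges: S→core (cap 2), S→junc (cap 2). Sum = 4.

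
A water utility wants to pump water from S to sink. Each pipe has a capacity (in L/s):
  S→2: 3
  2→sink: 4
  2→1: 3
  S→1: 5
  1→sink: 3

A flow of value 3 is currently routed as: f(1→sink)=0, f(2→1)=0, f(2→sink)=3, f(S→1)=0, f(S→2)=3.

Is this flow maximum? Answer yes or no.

No

Residual path S→1→sink has bottleneck 3 > 0.
Pushing 3 along it raises the flow to 6, so the given flow is not maximum.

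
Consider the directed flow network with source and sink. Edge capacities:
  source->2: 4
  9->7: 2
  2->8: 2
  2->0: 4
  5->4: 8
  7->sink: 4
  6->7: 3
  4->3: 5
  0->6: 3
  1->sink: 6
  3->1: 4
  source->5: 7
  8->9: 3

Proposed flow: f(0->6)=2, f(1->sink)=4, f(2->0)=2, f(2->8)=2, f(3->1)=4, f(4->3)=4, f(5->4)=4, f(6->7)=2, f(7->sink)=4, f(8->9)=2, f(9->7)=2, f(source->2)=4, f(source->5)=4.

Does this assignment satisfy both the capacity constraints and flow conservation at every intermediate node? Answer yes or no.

Yes

Every edge has 0 ≤ f(e) ≤ cap(e).
At each intermediate node, inflow equals outflow.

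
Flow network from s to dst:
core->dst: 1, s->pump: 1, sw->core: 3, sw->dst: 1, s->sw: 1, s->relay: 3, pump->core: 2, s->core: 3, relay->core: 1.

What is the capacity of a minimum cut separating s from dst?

Max flow = 2 (via 2 augmenting paths).
In the residual at optimum, the set reachable from s is {core, pump, relay, s}.
Cut edges: s->sw (cap 1), core->dst (cap 1). Sum = 2.

2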